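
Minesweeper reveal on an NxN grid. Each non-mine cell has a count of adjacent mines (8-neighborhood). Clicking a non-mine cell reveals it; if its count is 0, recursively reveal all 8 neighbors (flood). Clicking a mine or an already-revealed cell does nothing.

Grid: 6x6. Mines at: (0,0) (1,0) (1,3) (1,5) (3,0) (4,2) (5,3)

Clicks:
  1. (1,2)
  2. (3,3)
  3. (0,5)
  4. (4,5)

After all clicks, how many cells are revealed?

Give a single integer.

Answer: 13

Derivation:
Click 1 (1,2) count=1: revealed 1 new [(1,2)] -> total=1
Click 2 (3,3) count=1: revealed 1 new [(3,3)] -> total=2
Click 3 (0,5) count=1: revealed 1 new [(0,5)] -> total=3
Click 4 (4,5) count=0: revealed 10 new [(2,3) (2,4) (2,5) (3,4) (3,5) (4,3) (4,4) (4,5) (5,4) (5,5)] -> total=13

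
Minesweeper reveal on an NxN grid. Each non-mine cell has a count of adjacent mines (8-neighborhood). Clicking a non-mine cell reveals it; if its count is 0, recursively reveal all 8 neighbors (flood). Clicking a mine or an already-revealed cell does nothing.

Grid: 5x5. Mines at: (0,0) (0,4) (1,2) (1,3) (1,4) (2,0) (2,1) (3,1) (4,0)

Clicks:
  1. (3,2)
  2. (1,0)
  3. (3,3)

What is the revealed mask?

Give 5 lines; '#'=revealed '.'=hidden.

Answer: .....
#....
..###
..###
..###

Derivation:
Click 1 (3,2) count=2: revealed 1 new [(3,2)] -> total=1
Click 2 (1,0) count=3: revealed 1 new [(1,0)] -> total=2
Click 3 (3,3) count=0: revealed 8 new [(2,2) (2,3) (2,4) (3,3) (3,4) (4,2) (4,3) (4,4)] -> total=10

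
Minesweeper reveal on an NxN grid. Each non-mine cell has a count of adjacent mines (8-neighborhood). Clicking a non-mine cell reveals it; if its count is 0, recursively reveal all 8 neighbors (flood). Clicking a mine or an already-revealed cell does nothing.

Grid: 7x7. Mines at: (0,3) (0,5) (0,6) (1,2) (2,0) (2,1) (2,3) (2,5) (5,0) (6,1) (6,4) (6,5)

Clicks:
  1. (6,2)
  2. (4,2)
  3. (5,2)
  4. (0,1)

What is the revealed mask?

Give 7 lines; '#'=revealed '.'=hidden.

Answer: .#.....
.......
.......
.######
.######
.######
..#....

Derivation:
Click 1 (6,2) count=1: revealed 1 new [(6,2)] -> total=1
Click 2 (4,2) count=0: revealed 18 new [(3,1) (3,2) (3,3) (3,4) (3,5) (3,6) (4,1) (4,2) (4,3) (4,4) (4,5) (4,6) (5,1) (5,2) (5,3) (5,4) (5,5) (5,6)] -> total=19
Click 3 (5,2) count=1: revealed 0 new [(none)] -> total=19
Click 4 (0,1) count=1: revealed 1 new [(0,1)] -> total=20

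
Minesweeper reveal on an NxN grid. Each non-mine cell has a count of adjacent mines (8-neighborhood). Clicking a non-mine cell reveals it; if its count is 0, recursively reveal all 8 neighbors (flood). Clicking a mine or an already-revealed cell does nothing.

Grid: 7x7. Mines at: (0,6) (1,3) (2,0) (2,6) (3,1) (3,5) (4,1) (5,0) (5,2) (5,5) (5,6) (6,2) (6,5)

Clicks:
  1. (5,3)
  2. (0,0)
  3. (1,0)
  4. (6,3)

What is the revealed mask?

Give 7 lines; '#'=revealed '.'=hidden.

Answer: ###....
###....
.......
.......
.......
...#...
...#...

Derivation:
Click 1 (5,3) count=2: revealed 1 new [(5,3)] -> total=1
Click 2 (0,0) count=0: revealed 6 new [(0,0) (0,1) (0,2) (1,0) (1,1) (1,2)] -> total=7
Click 3 (1,0) count=1: revealed 0 new [(none)] -> total=7
Click 4 (6,3) count=2: revealed 1 new [(6,3)] -> total=8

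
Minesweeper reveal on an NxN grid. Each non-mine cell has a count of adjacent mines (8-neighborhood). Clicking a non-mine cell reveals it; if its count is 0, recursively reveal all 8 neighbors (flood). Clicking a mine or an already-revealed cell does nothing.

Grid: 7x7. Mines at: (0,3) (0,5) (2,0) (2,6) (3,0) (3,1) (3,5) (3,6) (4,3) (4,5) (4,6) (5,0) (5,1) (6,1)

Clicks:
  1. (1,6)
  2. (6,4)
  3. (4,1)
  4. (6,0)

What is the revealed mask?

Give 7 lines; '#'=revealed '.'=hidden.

Click 1 (1,6) count=2: revealed 1 new [(1,6)] -> total=1
Click 2 (6,4) count=0: revealed 10 new [(5,2) (5,3) (5,4) (5,5) (5,6) (6,2) (6,3) (6,4) (6,5) (6,6)] -> total=11
Click 3 (4,1) count=4: revealed 1 new [(4,1)] -> total=12
Click 4 (6,0) count=3: revealed 1 new [(6,0)] -> total=13

Answer: .......
......#
.......
.......
.#.....
..#####
#.#####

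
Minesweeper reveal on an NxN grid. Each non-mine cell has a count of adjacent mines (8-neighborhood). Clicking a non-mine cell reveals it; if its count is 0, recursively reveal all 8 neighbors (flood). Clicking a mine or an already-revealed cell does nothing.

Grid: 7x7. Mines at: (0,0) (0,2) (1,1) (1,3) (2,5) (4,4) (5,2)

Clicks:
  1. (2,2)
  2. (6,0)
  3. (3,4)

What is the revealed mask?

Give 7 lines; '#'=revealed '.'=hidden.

Click 1 (2,2) count=2: revealed 1 new [(2,2)] -> total=1
Click 2 (6,0) count=0: revealed 15 new [(2,0) (2,1) (2,3) (3,0) (3,1) (3,2) (3,3) (4,0) (4,1) (4,2) (4,3) (5,0) (5,1) (6,0) (6,1)] -> total=16
Click 3 (3,4) count=2: revealed 1 new [(3,4)] -> total=17

Answer: .......
.......
####...
#####..
####...
##.....
##.....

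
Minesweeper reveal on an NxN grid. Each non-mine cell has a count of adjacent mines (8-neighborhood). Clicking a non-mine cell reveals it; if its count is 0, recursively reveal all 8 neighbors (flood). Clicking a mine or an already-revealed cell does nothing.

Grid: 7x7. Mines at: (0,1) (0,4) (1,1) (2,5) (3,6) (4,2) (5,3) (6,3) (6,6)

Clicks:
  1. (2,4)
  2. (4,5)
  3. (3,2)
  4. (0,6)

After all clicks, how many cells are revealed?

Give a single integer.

Click 1 (2,4) count=1: revealed 1 new [(2,4)] -> total=1
Click 2 (4,5) count=1: revealed 1 new [(4,5)] -> total=2
Click 3 (3,2) count=1: revealed 1 new [(3,2)] -> total=3
Click 4 (0,6) count=0: revealed 4 new [(0,5) (0,6) (1,5) (1,6)] -> total=7

Answer: 7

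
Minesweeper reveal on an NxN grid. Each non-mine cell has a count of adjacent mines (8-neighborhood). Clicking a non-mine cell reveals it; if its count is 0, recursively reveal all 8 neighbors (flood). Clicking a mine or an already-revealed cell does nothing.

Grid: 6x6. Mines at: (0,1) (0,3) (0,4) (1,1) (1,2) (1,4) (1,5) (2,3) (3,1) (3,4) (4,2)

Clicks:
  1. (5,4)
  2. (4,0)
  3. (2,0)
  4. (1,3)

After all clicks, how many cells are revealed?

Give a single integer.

Click 1 (5,4) count=0: revealed 6 new [(4,3) (4,4) (4,5) (5,3) (5,4) (5,5)] -> total=6
Click 2 (4,0) count=1: revealed 1 new [(4,0)] -> total=7
Click 3 (2,0) count=2: revealed 1 new [(2,0)] -> total=8
Click 4 (1,3) count=5: revealed 1 new [(1,3)] -> total=9

Answer: 9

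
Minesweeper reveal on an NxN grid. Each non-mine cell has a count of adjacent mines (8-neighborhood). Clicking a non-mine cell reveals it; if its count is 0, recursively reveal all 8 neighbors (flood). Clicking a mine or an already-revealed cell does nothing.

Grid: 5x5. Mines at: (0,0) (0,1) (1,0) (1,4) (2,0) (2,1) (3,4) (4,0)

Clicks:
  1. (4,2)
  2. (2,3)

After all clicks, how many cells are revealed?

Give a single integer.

Click 1 (4,2) count=0: revealed 6 new [(3,1) (3,2) (3,3) (4,1) (4,2) (4,3)] -> total=6
Click 2 (2,3) count=2: revealed 1 new [(2,3)] -> total=7

Answer: 7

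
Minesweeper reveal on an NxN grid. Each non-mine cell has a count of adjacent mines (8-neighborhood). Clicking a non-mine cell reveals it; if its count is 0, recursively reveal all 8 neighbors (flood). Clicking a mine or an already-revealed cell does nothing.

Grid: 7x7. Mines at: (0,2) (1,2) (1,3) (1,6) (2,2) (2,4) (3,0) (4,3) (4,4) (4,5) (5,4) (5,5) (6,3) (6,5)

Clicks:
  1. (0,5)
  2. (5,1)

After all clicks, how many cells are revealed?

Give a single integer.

Answer: 10

Derivation:
Click 1 (0,5) count=1: revealed 1 new [(0,5)] -> total=1
Click 2 (5,1) count=0: revealed 9 new [(4,0) (4,1) (4,2) (5,0) (5,1) (5,2) (6,0) (6,1) (6,2)] -> total=10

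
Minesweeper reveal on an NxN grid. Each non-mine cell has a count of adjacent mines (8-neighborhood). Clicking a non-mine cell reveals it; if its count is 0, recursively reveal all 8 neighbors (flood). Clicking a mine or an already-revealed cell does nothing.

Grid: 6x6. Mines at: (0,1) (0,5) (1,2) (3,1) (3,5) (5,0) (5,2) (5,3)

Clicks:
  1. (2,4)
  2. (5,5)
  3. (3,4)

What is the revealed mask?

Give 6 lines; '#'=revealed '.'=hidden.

Click 1 (2,4) count=1: revealed 1 new [(2,4)] -> total=1
Click 2 (5,5) count=0: revealed 4 new [(4,4) (4,5) (5,4) (5,5)] -> total=5
Click 3 (3,4) count=1: revealed 1 new [(3,4)] -> total=6

Answer: ......
......
....#.
....#.
....##
....##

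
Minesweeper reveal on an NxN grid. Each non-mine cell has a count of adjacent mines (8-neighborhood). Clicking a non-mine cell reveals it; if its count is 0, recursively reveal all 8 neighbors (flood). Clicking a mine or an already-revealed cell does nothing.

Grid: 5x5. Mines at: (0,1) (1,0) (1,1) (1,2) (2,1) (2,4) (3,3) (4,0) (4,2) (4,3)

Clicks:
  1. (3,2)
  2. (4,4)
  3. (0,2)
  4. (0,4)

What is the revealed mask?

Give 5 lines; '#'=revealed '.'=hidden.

Click 1 (3,2) count=4: revealed 1 new [(3,2)] -> total=1
Click 2 (4,4) count=2: revealed 1 new [(4,4)] -> total=2
Click 3 (0,2) count=3: revealed 1 new [(0,2)] -> total=3
Click 4 (0,4) count=0: revealed 4 new [(0,3) (0,4) (1,3) (1,4)] -> total=7

Answer: ..###
...##
.....
..#..
....#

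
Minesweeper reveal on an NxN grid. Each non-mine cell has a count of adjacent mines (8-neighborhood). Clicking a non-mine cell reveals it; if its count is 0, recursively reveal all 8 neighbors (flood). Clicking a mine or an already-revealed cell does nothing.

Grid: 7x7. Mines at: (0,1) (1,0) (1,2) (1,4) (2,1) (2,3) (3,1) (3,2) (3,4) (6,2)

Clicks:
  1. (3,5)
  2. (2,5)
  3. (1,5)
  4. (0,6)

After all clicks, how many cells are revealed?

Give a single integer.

Answer: 20

Derivation:
Click 1 (3,5) count=1: revealed 1 new [(3,5)] -> total=1
Click 2 (2,5) count=2: revealed 1 new [(2,5)] -> total=2
Click 3 (1,5) count=1: revealed 1 new [(1,5)] -> total=3
Click 4 (0,6) count=0: revealed 17 new [(0,5) (0,6) (1,6) (2,6) (3,6) (4,3) (4,4) (4,5) (4,6) (5,3) (5,4) (5,5) (5,6) (6,3) (6,4) (6,5) (6,6)] -> total=20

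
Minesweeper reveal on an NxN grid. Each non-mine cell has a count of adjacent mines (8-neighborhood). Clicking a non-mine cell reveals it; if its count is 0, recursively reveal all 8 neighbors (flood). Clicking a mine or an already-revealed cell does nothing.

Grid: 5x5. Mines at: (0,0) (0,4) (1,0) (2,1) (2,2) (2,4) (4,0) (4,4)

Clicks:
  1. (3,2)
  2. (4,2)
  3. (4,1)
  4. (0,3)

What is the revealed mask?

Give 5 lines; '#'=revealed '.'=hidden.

Click 1 (3,2) count=2: revealed 1 new [(3,2)] -> total=1
Click 2 (4,2) count=0: revealed 5 new [(3,1) (3,3) (4,1) (4,2) (4,3)] -> total=6
Click 3 (4,1) count=1: revealed 0 new [(none)] -> total=6
Click 4 (0,3) count=1: revealed 1 new [(0,3)] -> total=7

Answer: ...#.
.....
.....
.###.
.###.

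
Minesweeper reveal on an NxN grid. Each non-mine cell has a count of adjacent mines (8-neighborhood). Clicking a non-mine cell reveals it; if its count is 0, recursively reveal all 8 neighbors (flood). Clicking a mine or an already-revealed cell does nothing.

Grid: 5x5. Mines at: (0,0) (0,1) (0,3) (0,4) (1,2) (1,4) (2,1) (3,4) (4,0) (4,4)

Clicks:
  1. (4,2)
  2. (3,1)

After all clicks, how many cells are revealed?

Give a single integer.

Click 1 (4,2) count=0: revealed 6 new [(3,1) (3,2) (3,3) (4,1) (4,2) (4,3)] -> total=6
Click 2 (3,1) count=2: revealed 0 new [(none)] -> total=6

Answer: 6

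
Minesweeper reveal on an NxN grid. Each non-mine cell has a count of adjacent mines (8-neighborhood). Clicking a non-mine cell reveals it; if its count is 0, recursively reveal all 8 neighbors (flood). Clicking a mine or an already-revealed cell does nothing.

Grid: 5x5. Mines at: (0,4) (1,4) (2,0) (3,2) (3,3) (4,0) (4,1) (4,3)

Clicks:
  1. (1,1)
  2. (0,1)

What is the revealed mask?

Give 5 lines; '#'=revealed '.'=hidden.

Answer: ####.
####.
.###.
.....
.....

Derivation:
Click 1 (1,1) count=1: revealed 1 new [(1,1)] -> total=1
Click 2 (0,1) count=0: revealed 10 new [(0,0) (0,1) (0,2) (0,3) (1,0) (1,2) (1,3) (2,1) (2,2) (2,3)] -> total=11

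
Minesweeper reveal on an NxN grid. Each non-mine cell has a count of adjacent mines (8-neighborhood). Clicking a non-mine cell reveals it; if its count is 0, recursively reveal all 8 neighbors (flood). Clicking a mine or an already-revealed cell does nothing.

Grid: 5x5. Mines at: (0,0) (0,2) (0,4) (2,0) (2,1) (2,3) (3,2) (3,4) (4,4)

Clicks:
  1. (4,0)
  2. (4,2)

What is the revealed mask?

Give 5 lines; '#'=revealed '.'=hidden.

Answer: .....
.....
.....
##...
###..

Derivation:
Click 1 (4,0) count=0: revealed 4 new [(3,0) (3,1) (4,0) (4,1)] -> total=4
Click 2 (4,2) count=1: revealed 1 new [(4,2)] -> total=5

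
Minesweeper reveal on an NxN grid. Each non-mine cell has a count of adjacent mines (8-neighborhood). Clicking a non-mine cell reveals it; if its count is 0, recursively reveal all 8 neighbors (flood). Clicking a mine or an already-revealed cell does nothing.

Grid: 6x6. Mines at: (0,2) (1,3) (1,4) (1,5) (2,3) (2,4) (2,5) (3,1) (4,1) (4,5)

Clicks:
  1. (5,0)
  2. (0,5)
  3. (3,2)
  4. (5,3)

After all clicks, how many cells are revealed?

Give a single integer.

Answer: 11

Derivation:
Click 1 (5,0) count=1: revealed 1 new [(5,0)] -> total=1
Click 2 (0,5) count=2: revealed 1 new [(0,5)] -> total=2
Click 3 (3,2) count=3: revealed 1 new [(3,2)] -> total=3
Click 4 (5,3) count=0: revealed 8 new [(3,3) (3,4) (4,2) (4,3) (4,4) (5,2) (5,3) (5,4)] -> total=11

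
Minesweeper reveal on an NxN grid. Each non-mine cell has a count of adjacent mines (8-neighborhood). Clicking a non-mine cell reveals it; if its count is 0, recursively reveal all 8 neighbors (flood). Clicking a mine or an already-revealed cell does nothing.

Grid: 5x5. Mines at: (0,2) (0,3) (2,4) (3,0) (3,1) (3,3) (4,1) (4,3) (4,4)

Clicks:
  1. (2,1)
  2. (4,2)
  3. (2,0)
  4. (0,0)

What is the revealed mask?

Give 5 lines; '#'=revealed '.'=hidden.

Answer: ##...
##...
##...
.....
..#..

Derivation:
Click 1 (2,1) count=2: revealed 1 new [(2,1)] -> total=1
Click 2 (4,2) count=4: revealed 1 new [(4,2)] -> total=2
Click 3 (2,0) count=2: revealed 1 new [(2,0)] -> total=3
Click 4 (0,0) count=0: revealed 4 new [(0,0) (0,1) (1,0) (1,1)] -> total=7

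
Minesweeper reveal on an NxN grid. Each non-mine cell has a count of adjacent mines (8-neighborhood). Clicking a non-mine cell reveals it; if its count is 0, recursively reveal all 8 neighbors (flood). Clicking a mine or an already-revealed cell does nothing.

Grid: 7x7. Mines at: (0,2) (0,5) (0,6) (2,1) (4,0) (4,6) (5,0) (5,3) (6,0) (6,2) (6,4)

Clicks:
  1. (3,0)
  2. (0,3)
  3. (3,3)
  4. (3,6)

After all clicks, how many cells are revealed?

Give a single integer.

Answer: 21

Derivation:
Click 1 (3,0) count=2: revealed 1 new [(3,0)] -> total=1
Click 2 (0,3) count=1: revealed 1 new [(0,3)] -> total=2
Click 3 (3,3) count=0: revealed 19 new [(1,2) (1,3) (1,4) (1,5) (1,6) (2,2) (2,3) (2,4) (2,5) (2,6) (3,2) (3,3) (3,4) (3,5) (3,6) (4,2) (4,3) (4,4) (4,5)] -> total=21
Click 4 (3,6) count=1: revealed 0 new [(none)] -> total=21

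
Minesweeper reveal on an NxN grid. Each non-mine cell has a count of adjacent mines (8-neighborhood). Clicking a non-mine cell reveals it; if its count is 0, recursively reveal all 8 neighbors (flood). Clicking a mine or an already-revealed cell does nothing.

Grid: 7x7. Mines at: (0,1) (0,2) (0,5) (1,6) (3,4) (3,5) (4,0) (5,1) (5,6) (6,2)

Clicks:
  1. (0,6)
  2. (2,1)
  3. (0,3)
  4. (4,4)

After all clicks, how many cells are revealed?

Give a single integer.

Click 1 (0,6) count=2: revealed 1 new [(0,6)] -> total=1
Click 2 (2,1) count=0: revealed 15 new [(1,0) (1,1) (1,2) (1,3) (2,0) (2,1) (2,2) (2,3) (3,0) (3,1) (3,2) (3,3) (4,1) (4,2) (4,3)] -> total=16
Click 3 (0,3) count=1: revealed 1 new [(0,3)] -> total=17
Click 4 (4,4) count=2: revealed 1 new [(4,4)] -> total=18

Answer: 18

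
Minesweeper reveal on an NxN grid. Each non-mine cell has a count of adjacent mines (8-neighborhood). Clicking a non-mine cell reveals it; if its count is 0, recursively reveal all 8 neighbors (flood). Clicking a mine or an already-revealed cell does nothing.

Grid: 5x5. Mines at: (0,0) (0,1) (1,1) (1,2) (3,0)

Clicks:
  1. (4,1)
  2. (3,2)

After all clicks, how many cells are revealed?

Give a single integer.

Answer: 16

Derivation:
Click 1 (4,1) count=1: revealed 1 new [(4,1)] -> total=1
Click 2 (3,2) count=0: revealed 15 new [(0,3) (0,4) (1,3) (1,4) (2,1) (2,2) (2,3) (2,4) (3,1) (3,2) (3,3) (3,4) (4,2) (4,3) (4,4)] -> total=16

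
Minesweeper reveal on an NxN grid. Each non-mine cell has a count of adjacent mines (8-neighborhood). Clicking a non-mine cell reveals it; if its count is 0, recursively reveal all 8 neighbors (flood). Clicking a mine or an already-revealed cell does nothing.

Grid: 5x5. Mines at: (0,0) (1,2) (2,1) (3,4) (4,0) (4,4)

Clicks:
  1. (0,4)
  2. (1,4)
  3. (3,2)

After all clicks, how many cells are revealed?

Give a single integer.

Answer: 7

Derivation:
Click 1 (0,4) count=0: revealed 6 new [(0,3) (0,4) (1,3) (1,4) (2,3) (2,4)] -> total=6
Click 2 (1,4) count=0: revealed 0 new [(none)] -> total=6
Click 3 (3,2) count=1: revealed 1 new [(3,2)] -> total=7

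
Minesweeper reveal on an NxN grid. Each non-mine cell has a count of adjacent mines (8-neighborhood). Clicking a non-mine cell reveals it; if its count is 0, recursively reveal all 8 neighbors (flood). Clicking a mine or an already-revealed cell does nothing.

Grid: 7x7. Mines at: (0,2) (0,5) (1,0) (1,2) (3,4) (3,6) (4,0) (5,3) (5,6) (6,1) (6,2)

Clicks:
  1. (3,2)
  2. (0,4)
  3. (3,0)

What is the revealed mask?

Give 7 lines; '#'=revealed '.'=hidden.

Click 1 (3,2) count=0: revealed 9 new [(2,1) (2,2) (2,3) (3,1) (3,2) (3,3) (4,1) (4,2) (4,3)] -> total=9
Click 2 (0,4) count=1: revealed 1 new [(0,4)] -> total=10
Click 3 (3,0) count=1: revealed 1 new [(3,0)] -> total=11

Answer: ....#..
.......
.###...
####...
.###...
.......
.......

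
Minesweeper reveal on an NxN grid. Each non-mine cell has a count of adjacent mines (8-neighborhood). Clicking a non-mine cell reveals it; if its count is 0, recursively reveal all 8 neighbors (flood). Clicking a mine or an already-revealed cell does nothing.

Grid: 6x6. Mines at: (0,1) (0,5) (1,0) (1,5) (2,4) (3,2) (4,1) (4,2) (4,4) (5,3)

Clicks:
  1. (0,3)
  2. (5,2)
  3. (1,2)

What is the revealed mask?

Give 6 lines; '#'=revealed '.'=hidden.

Click 1 (0,3) count=0: revealed 6 new [(0,2) (0,3) (0,4) (1,2) (1,3) (1,4)] -> total=6
Click 2 (5,2) count=3: revealed 1 new [(5,2)] -> total=7
Click 3 (1,2) count=1: revealed 0 new [(none)] -> total=7

Answer: ..###.
..###.
......
......
......
..#...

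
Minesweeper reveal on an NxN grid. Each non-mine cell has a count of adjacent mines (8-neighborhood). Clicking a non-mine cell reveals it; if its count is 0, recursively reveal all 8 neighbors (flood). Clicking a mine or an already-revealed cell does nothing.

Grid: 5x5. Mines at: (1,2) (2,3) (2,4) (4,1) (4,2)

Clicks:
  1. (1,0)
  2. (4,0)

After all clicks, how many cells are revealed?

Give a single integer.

Click 1 (1,0) count=0: revealed 8 new [(0,0) (0,1) (1,0) (1,1) (2,0) (2,1) (3,0) (3,1)] -> total=8
Click 2 (4,0) count=1: revealed 1 new [(4,0)] -> total=9

Answer: 9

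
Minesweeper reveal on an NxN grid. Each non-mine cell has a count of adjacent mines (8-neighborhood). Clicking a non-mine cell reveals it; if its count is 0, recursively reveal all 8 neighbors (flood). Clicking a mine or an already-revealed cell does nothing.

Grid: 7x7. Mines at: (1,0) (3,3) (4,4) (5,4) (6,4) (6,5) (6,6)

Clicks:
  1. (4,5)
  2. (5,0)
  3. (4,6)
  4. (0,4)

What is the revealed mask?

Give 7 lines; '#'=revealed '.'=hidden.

Answer: .######
.######
#######
###.###
####.##
####.##
####...

Derivation:
Click 1 (4,5) count=2: revealed 1 new [(4,5)] -> total=1
Click 2 (5,0) count=0: revealed 18 new [(2,0) (2,1) (2,2) (3,0) (3,1) (3,2) (4,0) (4,1) (4,2) (4,3) (5,0) (5,1) (5,2) (5,3) (6,0) (6,1) (6,2) (6,3)] -> total=19
Click 3 (4,6) count=0: revealed 22 new [(0,1) (0,2) (0,3) (0,4) (0,5) (0,6) (1,1) (1,2) (1,3) (1,4) (1,5) (1,6) (2,3) (2,4) (2,5) (2,6) (3,4) (3,5) (3,6) (4,6) (5,5) (5,6)] -> total=41
Click 4 (0,4) count=0: revealed 0 new [(none)] -> total=41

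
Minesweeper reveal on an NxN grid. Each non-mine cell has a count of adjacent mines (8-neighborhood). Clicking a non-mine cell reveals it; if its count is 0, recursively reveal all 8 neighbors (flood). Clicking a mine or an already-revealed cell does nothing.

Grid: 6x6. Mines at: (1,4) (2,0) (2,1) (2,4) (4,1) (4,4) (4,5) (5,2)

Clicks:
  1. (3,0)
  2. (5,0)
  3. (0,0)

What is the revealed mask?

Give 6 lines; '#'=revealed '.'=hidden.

Click 1 (3,0) count=3: revealed 1 new [(3,0)] -> total=1
Click 2 (5,0) count=1: revealed 1 new [(5,0)] -> total=2
Click 3 (0,0) count=0: revealed 8 new [(0,0) (0,1) (0,2) (0,3) (1,0) (1,1) (1,2) (1,3)] -> total=10

Answer: ####..
####..
......
#.....
......
#.....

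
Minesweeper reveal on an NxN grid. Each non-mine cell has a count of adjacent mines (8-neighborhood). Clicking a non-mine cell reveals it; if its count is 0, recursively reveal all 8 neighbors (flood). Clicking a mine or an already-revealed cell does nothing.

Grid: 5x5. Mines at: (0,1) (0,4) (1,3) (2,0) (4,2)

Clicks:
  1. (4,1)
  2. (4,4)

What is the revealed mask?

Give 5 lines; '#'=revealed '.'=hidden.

Click 1 (4,1) count=1: revealed 1 new [(4,1)] -> total=1
Click 2 (4,4) count=0: revealed 6 new [(2,3) (2,4) (3,3) (3,4) (4,3) (4,4)] -> total=7

Answer: .....
.....
...##
...##
.#.##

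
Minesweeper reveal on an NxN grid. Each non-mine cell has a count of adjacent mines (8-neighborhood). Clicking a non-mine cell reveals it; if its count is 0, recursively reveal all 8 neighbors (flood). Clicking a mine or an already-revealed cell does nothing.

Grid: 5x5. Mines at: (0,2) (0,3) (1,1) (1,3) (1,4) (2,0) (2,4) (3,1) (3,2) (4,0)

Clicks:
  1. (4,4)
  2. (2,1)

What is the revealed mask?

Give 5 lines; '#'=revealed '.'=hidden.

Click 1 (4,4) count=0: revealed 4 new [(3,3) (3,4) (4,3) (4,4)] -> total=4
Click 2 (2,1) count=4: revealed 1 new [(2,1)] -> total=5

Answer: .....
.....
.#...
...##
...##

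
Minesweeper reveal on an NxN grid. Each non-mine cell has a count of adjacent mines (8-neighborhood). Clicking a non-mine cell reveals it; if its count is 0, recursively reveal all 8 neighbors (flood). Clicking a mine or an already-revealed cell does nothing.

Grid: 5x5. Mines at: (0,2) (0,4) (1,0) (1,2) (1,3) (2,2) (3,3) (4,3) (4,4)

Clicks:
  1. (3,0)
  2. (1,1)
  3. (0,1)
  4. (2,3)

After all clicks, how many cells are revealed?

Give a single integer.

Click 1 (3,0) count=0: revealed 8 new [(2,0) (2,1) (3,0) (3,1) (3,2) (4,0) (4,1) (4,2)] -> total=8
Click 2 (1,1) count=4: revealed 1 new [(1,1)] -> total=9
Click 3 (0,1) count=3: revealed 1 new [(0,1)] -> total=10
Click 4 (2,3) count=4: revealed 1 new [(2,3)] -> total=11

Answer: 11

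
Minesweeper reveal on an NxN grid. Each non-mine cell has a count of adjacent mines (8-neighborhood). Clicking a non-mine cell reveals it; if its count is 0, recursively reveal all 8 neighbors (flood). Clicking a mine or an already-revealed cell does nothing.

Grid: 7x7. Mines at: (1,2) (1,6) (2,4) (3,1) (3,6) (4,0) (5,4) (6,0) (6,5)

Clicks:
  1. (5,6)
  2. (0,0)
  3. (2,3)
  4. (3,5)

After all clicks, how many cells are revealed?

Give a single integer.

Click 1 (5,6) count=1: revealed 1 new [(5,6)] -> total=1
Click 2 (0,0) count=0: revealed 6 new [(0,0) (0,1) (1,0) (1,1) (2,0) (2,1)] -> total=7
Click 3 (2,3) count=2: revealed 1 new [(2,3)] -> total=8
Click 4 (3,5) count=2: revealed 1 new [(3,5)] -> total=9

Answer: 9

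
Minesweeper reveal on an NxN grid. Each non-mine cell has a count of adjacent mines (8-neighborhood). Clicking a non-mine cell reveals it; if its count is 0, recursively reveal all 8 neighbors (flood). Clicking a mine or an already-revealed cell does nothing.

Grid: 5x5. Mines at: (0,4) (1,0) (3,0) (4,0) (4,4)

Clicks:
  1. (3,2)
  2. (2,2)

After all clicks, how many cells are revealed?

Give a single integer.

Answer: 18

Derivation:
Click 1 (3,2) count=0: revealed 18 new [(0,1) (0,2) (0,3) (1,1) (1,2) (1,3) (1,4) (2,1) (2,2) (2,3) (2,4) (3,1) (3,2) (3,3) (3,4) (4,1) (4,2) (4,3)] -> total=18
Click 2 (2,2) count=0: revealed 0 new [(none)] -> total=18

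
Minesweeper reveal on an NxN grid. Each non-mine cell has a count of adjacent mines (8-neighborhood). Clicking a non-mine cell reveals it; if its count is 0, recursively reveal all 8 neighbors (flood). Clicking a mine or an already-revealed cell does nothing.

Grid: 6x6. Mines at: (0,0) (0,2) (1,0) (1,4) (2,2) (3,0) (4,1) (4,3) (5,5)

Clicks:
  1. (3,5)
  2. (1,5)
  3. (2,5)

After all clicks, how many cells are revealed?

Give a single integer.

Click 1 (3,5) count=0: revealed 6 new [(2,4) (2,5) (3,4) (3,5) (4,4) (4,5)] -> total=6
Click 2 (1,5) count=1: revealed 1 new [(1,5)] -> total=7
Click 3 (2,5) count=1: revealed 0 new [(none)] -> total=7

Answer: 7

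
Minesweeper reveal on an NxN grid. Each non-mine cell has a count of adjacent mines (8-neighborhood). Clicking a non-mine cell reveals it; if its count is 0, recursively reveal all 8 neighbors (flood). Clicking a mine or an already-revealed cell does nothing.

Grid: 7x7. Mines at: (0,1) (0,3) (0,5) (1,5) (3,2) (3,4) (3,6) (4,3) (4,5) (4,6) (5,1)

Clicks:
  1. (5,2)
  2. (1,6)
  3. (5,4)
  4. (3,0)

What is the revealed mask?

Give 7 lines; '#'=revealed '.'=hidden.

Answer: .......
##....#
##.....
##.....
##.....
..#.#..
.......

Derivation:
Click 1 (5,2) count=2: revealed 1 new [(5,2)] -> total=1
Click 2 (1,6) count=2: revealed 1 new [(1,6)] -> total=2
Click 3 (5,4) count=2: revealed 1 new [(5,4)] -> total=3
Click 4 (3,0) count=0: revealed 8 new [(1,0) (1,1) (2,0) (2,1) (3,0) (3,1) (4,0) (4,1)] -> total=11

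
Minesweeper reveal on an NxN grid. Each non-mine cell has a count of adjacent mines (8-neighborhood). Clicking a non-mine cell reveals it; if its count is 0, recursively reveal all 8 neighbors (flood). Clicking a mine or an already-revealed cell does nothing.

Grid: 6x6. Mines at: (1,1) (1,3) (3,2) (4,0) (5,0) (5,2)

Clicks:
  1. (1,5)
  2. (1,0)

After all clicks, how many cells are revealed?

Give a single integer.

Click 1 (1,5) count=0: revealed 16 new [(0,4) (0,5) (1,4) (1,5) (2,3) (2,4) (2,5) (3,3) (3,4) (3,5) (4,3) (4,4) (4,5) (5,3) (5,4) (5,5)] -> total=16
Click 2 (1,0) count=1: revealed 1 new [(1,0)] -> total=17

Answer: 17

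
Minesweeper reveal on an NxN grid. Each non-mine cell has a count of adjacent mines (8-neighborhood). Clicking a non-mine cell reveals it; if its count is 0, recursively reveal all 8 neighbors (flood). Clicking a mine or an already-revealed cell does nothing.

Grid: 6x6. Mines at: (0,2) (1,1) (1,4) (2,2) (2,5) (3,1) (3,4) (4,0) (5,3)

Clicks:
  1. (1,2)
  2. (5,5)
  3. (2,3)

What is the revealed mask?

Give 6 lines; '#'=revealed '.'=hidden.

Click 1 (1,2) count=3: revealed 1 new [(1,2)] -> total=1
Click 2 (5,5) count=0: revealed 4 new [(4,4) (4,5) (5,4) (5,5)] -> total=5
Click 3 (2,3) count=3: revealed 1 new [(2,3)] -> total=6

Answer: ......
..#...
...#..
......
....##
....##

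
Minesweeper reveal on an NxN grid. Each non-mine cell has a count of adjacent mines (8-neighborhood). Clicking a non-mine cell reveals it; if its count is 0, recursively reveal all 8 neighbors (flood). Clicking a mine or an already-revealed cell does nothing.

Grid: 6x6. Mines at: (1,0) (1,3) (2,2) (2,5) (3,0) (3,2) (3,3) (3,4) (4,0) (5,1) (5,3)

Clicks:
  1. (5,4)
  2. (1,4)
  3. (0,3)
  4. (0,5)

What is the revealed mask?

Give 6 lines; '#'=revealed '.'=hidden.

Answer: ...###
....##
......
......
......
....#.

Derivation:
Click 1 (5,4) count=1: revealed 1 new [(5,4)] -> total=1
Click 2 (1,4) count=2: revealed 1 new [(1,4)] -> total=2
Click 3 (0,3) count=1: revealed 1 new [(0,3)] -> total=3
Click 4 (0,5) count=0: revealed 3 new [(0,4) (0,5) (1,5)] -> total=6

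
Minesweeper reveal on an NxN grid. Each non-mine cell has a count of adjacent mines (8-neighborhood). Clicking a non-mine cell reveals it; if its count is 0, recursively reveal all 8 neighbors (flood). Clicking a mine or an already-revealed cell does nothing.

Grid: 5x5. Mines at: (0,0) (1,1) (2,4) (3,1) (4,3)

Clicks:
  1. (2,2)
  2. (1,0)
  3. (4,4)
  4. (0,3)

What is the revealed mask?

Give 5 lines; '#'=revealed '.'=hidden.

Click 1 (2,2) count=2: revealed 1 new [(2,2)] -> total=1
Click 2 (1,0) count=2: revealed 1 new [(1,0)] -> total=2
Click 3 (4,4) count=1: revealed 1 new [(4,4)] -> total=3
Click 4 (0,3) count=0: revealed 6 new [(0,2) (0,3) (0,4) (1,2) (1,3) (1,4)] -> total=9

Answer: ..###
#.###
..#..
.....
....#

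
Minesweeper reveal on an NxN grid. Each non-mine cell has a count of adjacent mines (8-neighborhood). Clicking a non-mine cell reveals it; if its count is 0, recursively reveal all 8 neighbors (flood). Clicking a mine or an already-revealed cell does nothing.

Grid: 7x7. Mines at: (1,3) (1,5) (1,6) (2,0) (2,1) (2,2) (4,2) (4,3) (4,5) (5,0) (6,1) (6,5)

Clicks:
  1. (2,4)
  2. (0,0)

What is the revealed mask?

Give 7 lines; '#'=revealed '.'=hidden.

Click 1 (2,4) count=2: revealed 1 new [(2,4)] -> total=1
Click 2 (0,0) count=0: revealed 6 new [(0,0) (0,1) (0,2) (1,0) (1,1) (1,2)] -> total=7

Answer: ###....
###....
....#..
.......
.......
.......
.......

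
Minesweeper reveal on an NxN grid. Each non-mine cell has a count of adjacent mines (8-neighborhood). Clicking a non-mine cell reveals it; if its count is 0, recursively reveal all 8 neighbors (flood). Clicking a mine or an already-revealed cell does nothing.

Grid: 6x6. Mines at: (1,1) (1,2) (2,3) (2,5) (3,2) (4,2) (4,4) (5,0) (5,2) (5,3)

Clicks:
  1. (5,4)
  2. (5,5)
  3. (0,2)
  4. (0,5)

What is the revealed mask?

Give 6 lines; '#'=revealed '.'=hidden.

Click 1 (5,4) count=2: revealed 1 new [(5,4)] -> total=1
Click 2 (5,5) count=1: revealed 1 new [(5,5)] -> total=2
Click 3 (0,2) count=2: revealed 1 new [(0,2)] -> total=3
Click 4 (0,5) count=0: revealed 6 new [(0,3) (0,4) (0,5) (1,3) (1,4) (1,5)] -> total=9

Answer: ..####
...###
......
......
......
....##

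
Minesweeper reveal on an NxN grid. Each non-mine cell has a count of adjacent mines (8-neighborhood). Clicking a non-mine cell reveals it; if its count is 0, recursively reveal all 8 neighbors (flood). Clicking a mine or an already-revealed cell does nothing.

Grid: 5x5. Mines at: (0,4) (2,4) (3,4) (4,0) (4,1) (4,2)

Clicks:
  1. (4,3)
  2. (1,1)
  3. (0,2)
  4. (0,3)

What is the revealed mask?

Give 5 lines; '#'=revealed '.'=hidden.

Click 1 (4,3) count=2: revealed 1 new [(4,3)] -> total=1
Click 2 (1,1) count=0: revealed 16 new [(0,0) (0,1) (0,2) (0,3) (1,0) (1,1) (1,2) (1,3) (2,0) (2,1) (2,2) (2,3) (3,0) (3,1) (3,2) (3,3)] -> total=17
Click 3 (0,2) count=0: revealed 0 new [(none)] -> total=17
Click 4 (0,3) count=1: revealed 0 new [(none)] -> total=17

Answer: ####.
####.
####.
####.
...#.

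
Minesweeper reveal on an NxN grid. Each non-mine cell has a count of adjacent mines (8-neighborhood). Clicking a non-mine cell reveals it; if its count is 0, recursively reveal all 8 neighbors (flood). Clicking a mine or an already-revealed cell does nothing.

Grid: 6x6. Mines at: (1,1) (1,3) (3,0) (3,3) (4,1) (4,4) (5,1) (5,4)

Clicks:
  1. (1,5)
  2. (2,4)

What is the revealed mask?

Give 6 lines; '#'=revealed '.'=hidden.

Click 1 (1,5) count=0: revealed 8 new [(0,4) (0,5) (1,4) (1,5) (2,4) (2,5) (3,4) (3,5)] -> total=8
Click 2 (2,4) count=2: revealed 0 new [(none)] -> total=8

Answer: ....##
....##
....##
....##
......
......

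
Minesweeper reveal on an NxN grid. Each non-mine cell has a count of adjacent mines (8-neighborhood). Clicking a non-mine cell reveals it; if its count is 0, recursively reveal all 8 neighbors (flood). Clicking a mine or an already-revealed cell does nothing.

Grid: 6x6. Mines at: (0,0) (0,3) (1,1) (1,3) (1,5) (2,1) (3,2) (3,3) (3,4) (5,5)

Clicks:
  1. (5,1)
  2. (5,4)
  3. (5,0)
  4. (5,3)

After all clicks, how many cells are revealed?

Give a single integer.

Click 1 (5,1) count=0: revealed 12 new [(3,0) (3,1) (4,0) (4,1) (4,2) (4,3) (4,4) (5,0) (5,1) (5,2) (5,3) (5,4)] -> total=12
Click 2 (5,4) count=1: revealed 0 new [(none)] -> total=12
Click 3 (5,0) count=0: revealed 0 new [(none)] -> total=12
Click 4 (5,3) count=0: revealed 0 new [(none)] -> total=12

Answer: 12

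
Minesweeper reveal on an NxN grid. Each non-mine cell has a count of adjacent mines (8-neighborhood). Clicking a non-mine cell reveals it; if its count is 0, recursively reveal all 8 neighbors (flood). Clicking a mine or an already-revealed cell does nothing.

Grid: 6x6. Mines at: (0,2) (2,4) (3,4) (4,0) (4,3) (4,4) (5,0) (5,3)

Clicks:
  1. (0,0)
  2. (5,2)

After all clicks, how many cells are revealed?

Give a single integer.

Click 1 (0,0) count=0: revealed 14 new [(0,0) (0,1) (1,0) (1,1) (1,2) (1,3) (2,0) (2,1) (2,2) (2,3) (3,0) (3,1) (3,2) (3,3)] -> total=14
Click 2 (5,2) count=2: revealed 1 new [(5,2)] -> total=15

Answer: 15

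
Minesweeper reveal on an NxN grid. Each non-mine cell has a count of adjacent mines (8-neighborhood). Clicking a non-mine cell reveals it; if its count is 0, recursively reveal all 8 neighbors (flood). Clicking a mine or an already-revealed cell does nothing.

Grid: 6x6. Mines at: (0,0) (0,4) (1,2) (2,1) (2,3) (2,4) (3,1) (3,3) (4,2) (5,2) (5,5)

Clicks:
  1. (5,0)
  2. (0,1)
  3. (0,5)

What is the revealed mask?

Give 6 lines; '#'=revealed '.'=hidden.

Click 1 (5,0) count=0: revealed 4 new [(4,0) (4,1) (5,0) (5,1)] -> total=4
Click 2 (0,1) count=2: revealed 1 new [(0,1)] -> total=5
Click 3 (0,5) count=1: revealed 1 new [(0,5)] -> total=6

Answer: .#...#
......
......
......
##....
##....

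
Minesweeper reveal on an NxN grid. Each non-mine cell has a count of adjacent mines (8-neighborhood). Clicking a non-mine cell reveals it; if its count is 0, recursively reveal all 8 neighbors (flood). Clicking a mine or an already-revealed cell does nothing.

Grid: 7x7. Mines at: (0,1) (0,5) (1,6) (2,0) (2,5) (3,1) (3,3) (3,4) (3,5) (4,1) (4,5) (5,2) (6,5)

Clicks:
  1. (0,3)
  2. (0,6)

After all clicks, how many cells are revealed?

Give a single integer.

Answer: 10

Derivation:
Click 1 (0,3) count=0: revealed 9 new [(0,2) (0,3) (0,4) (1,2) (1,3) (1,4) (2,2) (2,3) (2,4)] -> total=9
Click 2 (0,6) count=2: revealed 1 new [(0,6)] -> total=10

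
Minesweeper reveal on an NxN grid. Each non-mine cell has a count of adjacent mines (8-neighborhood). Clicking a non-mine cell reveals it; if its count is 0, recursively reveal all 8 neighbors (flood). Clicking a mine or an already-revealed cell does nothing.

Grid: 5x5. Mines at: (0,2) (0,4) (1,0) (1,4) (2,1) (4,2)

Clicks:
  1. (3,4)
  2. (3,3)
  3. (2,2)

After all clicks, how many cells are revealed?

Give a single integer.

Answer: 7

Derivation:
Click 1 (3,4) count=0: revealed 6 new [(2,3) (2,4) (3,3) (3,4) (4,3) (4,4)] -> total=6
Click 2 (3,3) count=1: revealed 0 new [(none)] -> total=6
Click 3 (2,2) count=1: revealed 1 new [(2,2)] -> total=7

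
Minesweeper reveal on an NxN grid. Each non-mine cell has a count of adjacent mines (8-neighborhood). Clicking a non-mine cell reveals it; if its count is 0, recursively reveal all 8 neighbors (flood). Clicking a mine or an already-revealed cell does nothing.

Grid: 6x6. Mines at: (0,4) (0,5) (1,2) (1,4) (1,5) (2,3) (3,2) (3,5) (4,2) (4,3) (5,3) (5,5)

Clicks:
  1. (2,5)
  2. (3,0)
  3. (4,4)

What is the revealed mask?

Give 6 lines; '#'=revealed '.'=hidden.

Answer: ##....
##....
##...#
##....
##..#.
##....

Derivation:
Click 1 (2,5) count=3: revealed 1 new [(2,5)] -> total=1
Click 2 (3,0) count=0: revealed 12 new [(0,0) (0,1) (1,0) (1,1) (2,0) (2,1) (3,0) (3,1) (4,0) (4,1) (5,0) (5,1)] -> total=13
Click 3 (4,4) count=4: revealed 1 new [(4,4)] -> total=14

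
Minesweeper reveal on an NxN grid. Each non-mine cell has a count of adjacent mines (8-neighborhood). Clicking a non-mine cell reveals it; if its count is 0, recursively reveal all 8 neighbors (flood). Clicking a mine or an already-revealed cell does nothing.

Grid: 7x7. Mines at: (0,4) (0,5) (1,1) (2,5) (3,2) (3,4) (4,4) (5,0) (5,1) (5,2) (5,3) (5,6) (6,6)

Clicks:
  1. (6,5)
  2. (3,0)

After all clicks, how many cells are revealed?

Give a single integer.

Answer: 7

Derivation:
Click 1 (6,5) count=2: revealed 1 new [(6,5)] -> total=1
Click 2 (3,0) count=0: revealed 6 new [(2,0) (2,1) (3,0) (3,1) (4,0) (4,1)] -> total=7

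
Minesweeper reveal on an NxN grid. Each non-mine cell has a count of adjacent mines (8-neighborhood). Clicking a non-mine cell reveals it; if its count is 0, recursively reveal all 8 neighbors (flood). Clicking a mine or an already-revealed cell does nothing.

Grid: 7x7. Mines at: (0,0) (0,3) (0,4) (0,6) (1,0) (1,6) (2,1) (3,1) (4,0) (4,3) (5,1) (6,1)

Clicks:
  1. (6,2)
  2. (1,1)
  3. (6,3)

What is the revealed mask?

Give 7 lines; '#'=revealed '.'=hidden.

Click 1 (6,2) count=2: revealed 1 new [(6,2)] -> total=1
Click 2 (1,1) count=3: revealed 1 new [(1,1)] -> total=2
Click 3 (6,3) count=0: revealed 26 new [(1,2) (1,3) (1,4) (1,5) (2,2) (2,3) (2,4) (2,5) (2,6) (3,2) (3,3) (3,4) (3,5) (3,6) (4,4) (4,5) (4,6) (5,2) (5,3) (5,4) (5,5) (5,6) (6,3) (6,4) (6,5) (6,6)] -> total=28

Answer: .......
.#####.
..#####
..#####
....###
..#####
..#####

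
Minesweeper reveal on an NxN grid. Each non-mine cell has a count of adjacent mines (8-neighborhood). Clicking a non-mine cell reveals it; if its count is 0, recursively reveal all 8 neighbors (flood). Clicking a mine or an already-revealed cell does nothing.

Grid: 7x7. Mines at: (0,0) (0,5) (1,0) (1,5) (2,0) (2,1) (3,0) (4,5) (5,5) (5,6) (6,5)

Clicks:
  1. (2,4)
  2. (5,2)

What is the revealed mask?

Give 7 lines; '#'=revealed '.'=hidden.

Answer: .####..
.####..
..###..
.####..
#####..
#####..
#####..

Derivation:
Click 1 (2,4) count=1: revealed 1 new [(2,4)] -> total=1
Click 2 (5,2) count=0: revealed 29 new [(0,1) (0,2) (0,3) (0,4) (1,1) (1,2) (1,3) (1,4) (2,2) (2,3) (3,1) (3,2) (3,3) (3,4) (4,0) (4,1) (4,2) (4,3) (4,4) (5,0) (5,1) (5,2) (5,3) (5,4) (6,0) (6,1) (6,2) (6,3) (6,4)] -> total=30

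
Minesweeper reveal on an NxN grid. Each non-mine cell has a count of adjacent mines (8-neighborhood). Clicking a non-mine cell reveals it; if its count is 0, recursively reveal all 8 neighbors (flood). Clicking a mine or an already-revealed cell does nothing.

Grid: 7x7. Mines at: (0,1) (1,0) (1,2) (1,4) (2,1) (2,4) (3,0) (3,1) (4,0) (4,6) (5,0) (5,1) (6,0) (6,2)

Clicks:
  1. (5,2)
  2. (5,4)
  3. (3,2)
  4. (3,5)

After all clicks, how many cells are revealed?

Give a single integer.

Click 1 (5,2) count=2: revealed 1 new [(5,2)] -> total=1
Click 2 (5,4) count=0: revealed 16 new [(3,2) (3,3) (3,4) (3,5) (4,2) (4,3) (4,4) (4,5) (5,3) (5,4) (5,5) (5,6) (6,3) (6,4) (6,5) (6,6)] -> total=17
Click 3 (3,2) count=2: revealed 0 new [(none)] -> total=17
Click 4 (3,5) count=2: revealed 0 new [(none)] -> total=17

Answer: 17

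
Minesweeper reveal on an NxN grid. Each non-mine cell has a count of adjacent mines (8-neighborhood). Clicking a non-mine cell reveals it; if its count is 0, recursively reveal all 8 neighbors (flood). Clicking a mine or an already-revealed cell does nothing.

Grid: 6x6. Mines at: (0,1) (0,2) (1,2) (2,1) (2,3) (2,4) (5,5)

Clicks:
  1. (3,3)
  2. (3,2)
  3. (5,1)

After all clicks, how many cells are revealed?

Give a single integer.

Answer: 15

Derivation:
Click 1 (3,3) count=2: revealed 1 new [(3,3)] -> total=1
Click 2 (3,2) count=2: revealed 1 new [(3,2)] -> total=2
Click 3 (5,1) count=0: revealed 13 new [(3,0) (3,1) (3,4) (4,0) (4,1) (4,2) (4,3) (4,4) (5,0) (5,1) (5,2) (5,3) (5,4)] -> total=15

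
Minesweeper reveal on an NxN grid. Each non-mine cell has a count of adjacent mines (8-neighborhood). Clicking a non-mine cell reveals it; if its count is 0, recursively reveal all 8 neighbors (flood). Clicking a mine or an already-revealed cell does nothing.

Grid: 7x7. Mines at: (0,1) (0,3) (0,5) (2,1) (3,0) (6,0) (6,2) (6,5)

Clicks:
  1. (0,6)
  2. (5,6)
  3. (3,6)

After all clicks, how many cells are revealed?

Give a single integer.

Answer: 29

Derivation:
Click 1 (0,6) count=1: revealed 1 new [(0,6)] -> total=1
Click 2 (5,6) count=1: revealed 1 new [(5,6)] -> total=2
Click 3 (3,6) count=0: revealed 27 new [(1,2) (1,3) (1,4) (1,5) (1,6) (2,2) (2,3) (2,4) (2,5) (2,6) (3,1) (3,2) (3,3) (3,4) (3,5) (3,6) (4,1) (4,2) (4,3) (4,4) (4,5) (4,6) (5,1) (5,2) (5,3) (5,4) (5,5)] -> total=29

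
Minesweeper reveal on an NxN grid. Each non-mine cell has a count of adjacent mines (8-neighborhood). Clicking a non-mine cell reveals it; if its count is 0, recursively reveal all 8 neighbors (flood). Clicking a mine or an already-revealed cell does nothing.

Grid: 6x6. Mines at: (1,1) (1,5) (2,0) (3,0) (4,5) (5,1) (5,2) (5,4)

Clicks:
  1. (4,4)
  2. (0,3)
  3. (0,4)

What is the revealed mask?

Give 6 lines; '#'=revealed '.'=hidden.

Click 1 (4,4) count=2: revealed 1 new [(4,4)] -> total=1
Click 2 (0,3) count=0: revealed 17 new [(0,2) (0,3) (0,4) (1,2) (1,3) (1,4) (2,1) (2,2) (2,3) (2,4) (3,1) (3,2) (3,3) (3,4) (4,1) (4,2) (4,3)] -> total=18
Click 3 (0,4) count=1: revealed 0 new [(none)] -> total=18

Answer: ..###.
..###.
.####.
.####.
.####.
......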